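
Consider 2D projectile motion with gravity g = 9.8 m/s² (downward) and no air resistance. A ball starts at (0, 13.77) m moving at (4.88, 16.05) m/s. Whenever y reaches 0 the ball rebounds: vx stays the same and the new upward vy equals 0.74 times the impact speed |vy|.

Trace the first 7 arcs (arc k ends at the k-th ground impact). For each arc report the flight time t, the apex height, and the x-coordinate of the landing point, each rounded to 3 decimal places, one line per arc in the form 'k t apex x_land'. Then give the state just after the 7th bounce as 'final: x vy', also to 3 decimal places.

Arc 1: start y=13.770, vy=16.050 → t=3.981, apex=26.913, x_land=19.429, impact vy=-22.967
  bounce: vy ← 0.74·22.967 = 16.996
Arc 2: start y=0.000, vy=16.996 → t=3.469, apex=14.738, x_land=36.355, impact vy=-16.996
  bounce: vy ← 0.74·16.996 = 12.577
Arc 3: start y=0.000, vy=12.577 → t=2.567, apex=8.070, x_land=48.881, impact vy=-12.577
  bounce: vy ← 0.74·12.577 = 9.307
Arc 4: start y=0.000, vy=9.307 → t=1.899, apex=4.419, x_land=58.150, impact vy=-9.307
  bounce: vy ← 0.74·9.307 = 6.887
Arc 5: start y=0.000, vy=6.887 → t=1.406, apex=2.420, x_land=65.009, impact vy=-6.887
  bounce: vy ← 0.74·6.887 = 5.096
Arc 6: start y=0.000, vy=5.096 → t=1.040, apex=1.325, x_land=70.084, impact vy=-5.096
  bounce: vy ← 0.74·5.096 = 3.771
Arc 7: start y=0.000, vy=3.771 → t=0.770, apex=0.726, x_land=73.840, impact vy=-3.771
  bounce: vy ← 0.74·3.771 = 2.791

1 3.981 26.913 19.429
2 3.469 14.738 36.355
3 2.567 8.070 48.881
4 1.899 4.419 58.150
5 1.406 2.420 65.009
6 1.040 1.325 70.084
7 0.770 0.726 73.840
final: 73.840 2.791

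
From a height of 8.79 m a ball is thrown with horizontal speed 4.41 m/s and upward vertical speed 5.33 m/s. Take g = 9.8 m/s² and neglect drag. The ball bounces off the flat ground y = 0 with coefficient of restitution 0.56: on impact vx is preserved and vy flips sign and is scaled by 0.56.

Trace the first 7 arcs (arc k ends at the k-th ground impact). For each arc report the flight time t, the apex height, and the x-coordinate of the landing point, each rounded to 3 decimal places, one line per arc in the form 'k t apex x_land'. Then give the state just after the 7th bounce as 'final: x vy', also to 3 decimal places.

1 1.989 10.239 8.773
2 1.619 3.211 15.913
3 0.907 1.007 19.912
4 0.508 0.316 22.151
5 0.284 0.099 23.405
6 0.159 0.031 24.107
7 0.089 0.010 24.500
final: 24.500 0.245

Arc 1: start y=8.790, vy=5.330 → t=1.989, apex=10.239, x_land=8.773, impact vy=-14.167
  bounce: vy ← 0.56·14.167 = 7.933
Arc 2: start y=0.000, vy=7.933 → t=1.619, apex=3.211, x_land=15.913, impact vy=-7.933
  bounce: vy ← 0.56·7.933 = 4.443
Arc 3: start y=0.000, vy=4.443 → t=0.907, apex=1.007, x_land=19.912, impact vy=-4.443
  bounce: vy ← 0.56·4.443 = 2.488
Arc 4: start y=0.000, vy=2.488 → t=0.508, apex=0.316, x_land=22.151, impact vy=-2.488
  bounce: vy ← 0.56·2.488 = 1.393
Arc 5: start y=0.000, vy=1.393 → t=0.284, apex=0.099, x_land=23.405, impact vy=-1.393
  bounce: vy ← 0.56·1.393 = 0.780
Arc 6: start y=0.000, vy=0.780 → t=0.159, apex=0.031, x_land=24.107, impact vy=-0.780
  bounce: vy ← 0.56·0.780 = 0.437
Arc 7: start y=0.000, vy=0.437 → t=0.089, apex=0.010, x_land=24.500, impact vy=-0.437
  bounce: vy ← 0.56·0.437 = 0.245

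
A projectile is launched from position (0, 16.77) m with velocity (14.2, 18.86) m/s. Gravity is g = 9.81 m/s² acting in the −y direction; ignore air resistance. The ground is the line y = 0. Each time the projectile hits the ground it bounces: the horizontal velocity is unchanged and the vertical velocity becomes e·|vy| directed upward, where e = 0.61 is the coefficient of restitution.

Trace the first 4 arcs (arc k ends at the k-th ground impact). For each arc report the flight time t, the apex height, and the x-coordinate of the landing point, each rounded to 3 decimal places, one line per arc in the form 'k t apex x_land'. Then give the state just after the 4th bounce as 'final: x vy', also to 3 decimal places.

1 4.590 34.899 65.177
2 3.254 12.986 111.387
3 1.985 4.832 139.576
4 1.211 1.798 156.770
final: 156.770 3.623

Arc 1: start y=16.770, vy=18.860 → t=4.590, apex=34.899, x_land=65.177, impact vy=-26.167
  bounce: vy ← 0.61·26.167 = 15.962
Arc 2: start y=0.000, vy=15.962 → t=3.254, apex=12.986, x_land=111.387, impact vy=-15.962
  bounce: vy ← 0.61·15.962 = 9.737
Arc 3: start y=0.000, vy=9.737 → t=1.985, apex=4.832, x_land=139.576, impact vy=-9.737
  bounce: vy ← 0.61·9.737 = 5.939
Arc 4: start y=0.000, vy=5.939 → t=1.211, apex=1.798, x_land=156.770, impact vy=-5.939
  bounce: vy ← 0.61·5.939 = 3.623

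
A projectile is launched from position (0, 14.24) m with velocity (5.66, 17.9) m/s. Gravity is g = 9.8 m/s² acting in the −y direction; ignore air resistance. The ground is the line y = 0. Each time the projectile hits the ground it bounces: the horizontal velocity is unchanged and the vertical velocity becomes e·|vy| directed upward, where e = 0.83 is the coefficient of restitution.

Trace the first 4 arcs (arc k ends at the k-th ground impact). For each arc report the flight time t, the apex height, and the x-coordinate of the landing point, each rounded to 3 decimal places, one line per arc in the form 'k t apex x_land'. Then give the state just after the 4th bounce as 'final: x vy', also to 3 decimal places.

Arc 1: start y=14.240, vy=17.900 → t=4.325, apex=30.587, x_land=24.479, impact vy=-24.485
  bounce: vy ← 0.83·24.485 = 20.323
Arc 2: start y=0.000, vy=20.323 → t=4.147, apex=21.072, x_land=47.954, impact vy=-20.323
  bounce: vy ← 0.83·20.323 = 16.868
Arc 3: start y=0.000, vy=16.868 → t=3.442, apex=14.516, x_land=67.438, impact vy=-16.868
  bounce: vy ← 0.83·16.868 = 14.000
Arc 4: start y=0.000, vy=14.000 → t=2.857, apex=10.000, x_land=83.610, impact vy=-14.000
  bounce: vy ← 0.83·14.000 = 11.620

1 4.325 30.587 24.479
2 4.147 21.072 47.954
3 3.442 14.516 67.438
4 2.857 10.000 83.610
final: 83.610 11.620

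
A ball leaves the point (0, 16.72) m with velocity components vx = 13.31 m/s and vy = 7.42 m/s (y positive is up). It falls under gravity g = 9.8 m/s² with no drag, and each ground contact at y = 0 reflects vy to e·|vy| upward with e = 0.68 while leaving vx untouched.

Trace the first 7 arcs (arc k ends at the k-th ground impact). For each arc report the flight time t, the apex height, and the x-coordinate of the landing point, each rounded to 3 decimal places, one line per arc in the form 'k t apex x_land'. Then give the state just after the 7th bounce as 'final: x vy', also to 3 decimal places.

1 2.754 19.529 36.649
2 2.715 9.030 72.787
3 1.846 4.176 97.360
4 1.255 1.931 114.070
5 0.854 0.893 125.433
6 0.581 0.413 133.160
7 0.395 0.191 138.414
final: 138.414 1.315

Arc 1: start y=16.720, vy=7.420 → t=2.754, apex=19.529, x_land=36.649, impact vy=-19.564
  bounce: vy ← 0.68·19.564 = 13.304
Arc 2: start y=0.000, vy=13.304 → t=2.715, apex=9.030, x_land=72.787, impact vy=-13.304
  bounce: vy ← 0.68·13.304 = 9.047
Arc 3: start y=0.000, vy=9.047 → t=1.846, apex=4.176, x_land=97.360, impact vy=-9.047
  bounce: vy ← 0.68·9.047 = 6.152
Arc 4: start y=0.000, vy=6.152 → t=1.255, apex=1.931, x_land=114.070, impact vy=-6.152
  bounce: vy ← 0.68·6.152 = 4.183
Arc 5: start y=0.000, vy=4.183 → t=0.854, apex=0.893, x_land=125.433, impact vy=-4.183
  bounce: vy ← 0.68·4.183 = 2.845
Arc 6: start y=0.000, vy=2.845 → t=0.581, apex=0.413, x_land=133.160, impact vy=-2.845
  bounce: vy ← 0.68·2.845 = 1.934
Arc 7: start y=0.000, vy=1.934 → t=0.395, apex=0.191, x_land=138.414, impact vy=-1.934
  bounce: vy ← 0.68·1.934 = 1.315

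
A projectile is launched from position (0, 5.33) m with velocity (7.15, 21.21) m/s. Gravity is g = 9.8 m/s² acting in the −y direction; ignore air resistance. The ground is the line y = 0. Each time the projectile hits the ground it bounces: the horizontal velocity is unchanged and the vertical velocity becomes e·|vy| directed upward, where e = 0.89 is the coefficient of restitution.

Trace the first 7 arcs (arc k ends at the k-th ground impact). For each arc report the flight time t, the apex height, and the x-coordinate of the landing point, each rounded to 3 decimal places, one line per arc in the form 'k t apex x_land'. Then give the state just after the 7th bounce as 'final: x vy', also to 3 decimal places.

1 4.567 28.282 32.652
2 4.276 22.402 63.229
3 3.806 17.745 90.442
4 3.387 14.056 114.661
5 3.015 11.134 136.216
6 2.683 8.819 155.401
7 2.388 6.985 172.475
final: 172.475 10.414

Arc 1: start y=5.330, vy=21.210 → t=4.567, apex=28.282, x_land=32.652, impact vy=-23.544
  bounce: vy ← 0.89·23.544 = 20.954
Arc 2: start y=0.000, vy=20.954 → t=4.276, apex=22.402, x_land=63.229, impact vy=-20.954
  bounce: vy ← 0.89·20.954 = 18.649
Arc 3: start y=0.000, vy=18.649 → t=3.806, apex=17.745, x_land=90.442, impact vy=-18.649
  bounce: vy ← 0.89·18.649 = 16.598
Arc 4: start y=0.000, vy=16.598 → t=3.387, apex=14.056, x_land=114.661, impact vy=-16.598
  bounce: vy ← 0.89·16.598 = 14.772
Arc 5: start y=0.000, vy=14.772 → t=3.015, apex=11.134, x_land=136.216, impact vy=-14.772
  bounce: vy ← 0.89·14.772 = 13.147
Arc 6: start y=0.000, vy=13.147 → t=2.683, apex=8.819, x_land=155.401, impact vy=-13.147
  bounce: vy ← 0.89·13.147 = 11.701
Arc 7: start y=0.000, vy=11.701 → t=2.388, apex=6.985, x_land=172.475, impact vy=-11.701
  bounce: vy ← 0.89·11.701 = 10.414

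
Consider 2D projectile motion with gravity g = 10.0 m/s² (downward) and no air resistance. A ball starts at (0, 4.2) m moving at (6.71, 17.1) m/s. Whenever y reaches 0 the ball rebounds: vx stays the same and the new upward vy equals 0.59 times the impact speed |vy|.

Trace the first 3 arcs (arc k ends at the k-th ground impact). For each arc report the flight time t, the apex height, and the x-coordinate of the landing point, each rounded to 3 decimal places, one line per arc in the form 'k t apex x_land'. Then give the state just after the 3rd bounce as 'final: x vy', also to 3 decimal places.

1 3.650 18.821 24.492
2 2.289 6.551 39.854
3 1.351 2.281 48.917
final: 48.917 3.985

Arc 1: start y=4.200, vy=17.100 → t=3.650, apex=18.821, x_land=24.492, impact vy=-19.401
  bounce: vy ← 0.59·19.401 = 11.447
Arc 2: start y=0.000, vy=11.447 → t=2.289, apex=6.551, x_land=39.854, impact vy=-11.447
  bounce: vy ← 0.59·11.447 = 6.754
Arc 3: start y=0.000, vy=6.754 → t=1.351, apex=2.281, x_land=48.917, impact vy=-6.754
  bounce: vy ← 0.59·6.754 = 3.985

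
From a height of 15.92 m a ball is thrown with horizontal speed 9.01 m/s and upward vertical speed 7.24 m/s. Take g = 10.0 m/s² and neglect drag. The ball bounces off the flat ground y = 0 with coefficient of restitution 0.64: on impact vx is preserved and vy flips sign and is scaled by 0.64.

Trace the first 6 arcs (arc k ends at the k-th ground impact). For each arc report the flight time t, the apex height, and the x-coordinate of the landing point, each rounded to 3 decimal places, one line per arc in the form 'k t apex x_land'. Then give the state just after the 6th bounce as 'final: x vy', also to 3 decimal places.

Arc 1: start y=15.920, vy=7.240 → t=2.650, apex=18.541, x_land=23.873, impact vy=-19.257
  bounce: vy ← 0.64·19.257 = 12.324
Arc 2: start y=0.000, vy=12.324 → t=2.465, apex=7.594, x_land=46.082, impact vy=-12.324
  bounce: vy ← 0.64·12.324 = 7.888
Arc 3: start y=0.000, vy=7.888 → t=1.578, apex=3.111, x_land=60.295, impact vy=-7.888
  bounce: vy ← 0.64·7.888 = 5.048
Arc 4: start y=0.000, vy=5.048 → t=1.010, apex=1.274, x_land=69.392, impact vy=-5.048
  bounce: vy ← 0.64·5.048 = 3.231
Arc 5: start y=0.000, vy=3.231 → t=0.646, apex=0.522, x_land=75.213, impact vy=-3.231
  bounce: vy ← 0.64·3.231 = 2.068
Arc 6: start y=0.000, vy=2.068 → t=0.414, apex=0.214, x_land=78.939, impact vy=-2.068
  bounce: vy ← 0.64·2.068 = 1.323

1 2.650 18.541 23.873
2 2.465 7.594 46.082
3 1.578 3.111 60.295
4 1.010 1.274 69.392
5 0.646 0.522 75.213
6 0.414 0.214 78.939
final: 78.939 1.323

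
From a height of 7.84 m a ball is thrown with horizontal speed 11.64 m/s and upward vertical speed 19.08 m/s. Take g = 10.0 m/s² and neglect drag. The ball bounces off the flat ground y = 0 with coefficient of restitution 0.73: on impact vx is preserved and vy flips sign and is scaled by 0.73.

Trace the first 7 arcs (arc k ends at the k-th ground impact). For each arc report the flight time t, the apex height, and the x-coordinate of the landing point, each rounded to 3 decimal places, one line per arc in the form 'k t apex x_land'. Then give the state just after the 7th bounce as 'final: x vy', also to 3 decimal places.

Arc 1: start y=7.840, vy=19.080 → t=4.190, apex=26.042, x_land=48.774, impact vy=-22.822
  bounce: vy ← 0.73·22.822 = 16.660
Arc 2: start y=0.000, vy=16.660 → t=3.332, apex=13.878, x_land=87.559, impact vy=-16.660
  bounce: vy ← 0.73·16.660 = 12.162
Arc 3: start y=0.000, vy=12.162 → t=2.432, apex=7.396, x_land=115.872, impact vy=-12.162
  bounce: vy ← 0.73·12.162 = 8.878
Arc 4: start y=0.000, vy=8.878 → t=1.776, apex=3.941, x_land=136.540, impact vy=-8.878
  bounce: vy ← 0.73·8.878 = 6.481
Arc 5: start y=0.000, vy=6.481 → t=1.296, apex=2.100, x_land=151.628, impact vy=-6.481
  bounce: vy ← 0.73·6.481 = 4.731
Arc 6: start y=0.000, vy=4.731 → t=0.946, apex=1.119, x_land=162.642, impact vy=-4.731
  bounce: vy ← 0.73·4.731 = 3.454
Arc 7: start y=0.000, vy=3.454 → t=0.691, apex=0.596, x_land=170.682, impact vy=-3.454
  bounce: vy ← 0.73·3.454 = 2.521

1 4.190 26.042 48.774
2 3.332 13.878 87.559
3 2.432 7.396 115.872
4 1.776 3.941 136.540
5 1.296 2.100 151.628
6 0.946 1.119 162.642
7 0.691 0.596 170.682
final: 170.682 2.521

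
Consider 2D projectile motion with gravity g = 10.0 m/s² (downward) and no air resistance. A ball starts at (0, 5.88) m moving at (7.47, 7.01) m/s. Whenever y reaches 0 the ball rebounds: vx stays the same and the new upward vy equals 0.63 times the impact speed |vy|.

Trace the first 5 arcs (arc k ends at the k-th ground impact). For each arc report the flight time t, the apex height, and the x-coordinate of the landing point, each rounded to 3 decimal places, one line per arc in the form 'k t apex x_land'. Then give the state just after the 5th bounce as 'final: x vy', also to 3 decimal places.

1 1.992 8.337 14.882
2 1.627 3.309 27.036
3 1.025 1.313 34.693
4 0.646 0.521 39.517
5 0.407 0.207 42.556
final: 42.556 1.282

Arc 1: start y=5.880, vy=7.010 → t=1.992, apex=8.337, x_land=14.882, impact vy=-12.913
  bounce: vy ← 0.63·12.913 = 8.135
Arc 2: start y=0.000, vy=8.135 → t=1.627, apex=3.309, x_land=27.036, impact vy=-8.135
  bounce: vy ← 0.63·8.135 = 5.125
Arc 3: start y=0.000, vy=5.125 → t=1.025, apex=1.313, x_land=34.693, impact vy=-5.125
  bounce: vy ← 0.63·5.125 = 3.229
Arc 4: start y=0.000, vy=3.229 → t=0.646, apex=0.521, x_land=39.517, impact vy=-3.229
  bounce: vy ← 0.63·3.229 = 2.034
Arc 5: start y=0.000, vy=2.034 → t=0.407, apex=0.207, x_land=42.556, impact vy=-2.034
  bounce: vy ← 0.63·2.034 = 1.282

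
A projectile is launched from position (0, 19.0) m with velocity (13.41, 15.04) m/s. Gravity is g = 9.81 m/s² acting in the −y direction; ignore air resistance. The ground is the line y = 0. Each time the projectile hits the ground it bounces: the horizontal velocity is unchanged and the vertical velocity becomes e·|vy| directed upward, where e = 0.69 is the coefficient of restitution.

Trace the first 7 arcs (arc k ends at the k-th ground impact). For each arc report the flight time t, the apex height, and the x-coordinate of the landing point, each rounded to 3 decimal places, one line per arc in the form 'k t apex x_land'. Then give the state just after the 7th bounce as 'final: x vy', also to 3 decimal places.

1 4.028 30.529 54.015
2 3.443 14.535 100.183
3 2.376 6.920 132.039
4 1.639 3.295 154.020
5 1.131 1.569 169.187
6 0.780 0.747 179.652
7 0.538 0.356 186.873
final: 186.873 1.822

Arc 1: start y=19.000, vy=15.040 → t=4.028, apex=30.529, x_land=54.015, impact vy=-24.474
  bounce: vy ← 0.69·24.474 = 16.887
Arc 2: start y=0.000, vy=16.887 → t=3.443, apex=14.535, x_land=100.183, impact vy=-16.887
  bounce: vy ← 0.69·16.887 = 11.652
Arc 3: start y=0.000, vy=11.652 → t=2.376, apex=6.920, x_land=132.039, impact vy=-11.652
  bounce: vy ← 0.69·11.652 = 8.040
Arc 4: start y=0.000, vy=8.040 → t=1.639, apex=3.295, x_land=154.020, impact vy=-8.040
  bounce: vy ← 0.69·8.040 = 5.548
Arc 5: start y=0.000, vy=5.548 → t=1.131, apex=1.569, x_land=169.187, impact vy=-5.548
  bounce: vy ← 0.69·5.548 = 3.828
Arc 6: start y=0.000, vy=3.828 → t=0.780, apex=0.747, x_land=179.652, impact vy=-3.828
  bounce: vy ← 0.69·3.828 = 2.641
Arc 7: start y=0.000, vy=2.641 → t=0.538, apex=0.356, x_land=186.873, impact vy=-2.641
  bounce: vy ← 0.69·2.641 = 1.822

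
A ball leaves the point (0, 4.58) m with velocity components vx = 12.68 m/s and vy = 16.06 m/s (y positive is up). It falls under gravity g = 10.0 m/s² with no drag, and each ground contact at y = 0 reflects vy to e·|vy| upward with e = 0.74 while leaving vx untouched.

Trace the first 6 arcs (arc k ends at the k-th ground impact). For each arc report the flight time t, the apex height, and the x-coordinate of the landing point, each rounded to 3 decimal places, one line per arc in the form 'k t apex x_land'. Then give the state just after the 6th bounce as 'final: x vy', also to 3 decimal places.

1 3.476 17.476 44.070
2 2.767 9.570 79.155
3 2.048 5.241 105.118
4 1.515 2.870 124.330
5 1.121 1.571 138.547
6 0.830 0.861 149.068
final: 149.068 3.070

Arc 1: start y=4.580, vy=16.060 → t=3.476, apex=17.476, x_land=44.070, impact vy=-18.696
  bounce: vy ← 0.74·18.696 = 13.835
Arc 2: start y=0.000, vy=13.835 → t=2.767, apex=9.570, x_land=79.155, impact vy=-13.835
  bounce: vy ← 0.74·13.835 = 10.238
Arc 3: start y=0.000, vy=10.238 → t=2.048, apex=5.241, x_land=105.118, impact vy=-10.238
  bounce: vy ← 0.74·10.238 = 7.576
Arc 4: start y=0.000, vy=7.576 → t=1.515, apex=2.870, x_land=124.330, impact vy=-7.576
  bounce: vy ← 0.74·7.576 = 5.606
Arc 5: start y=0.000, vy=5.606 → t=1.121, apex=1.571, x_land=138.547, impact vy=-5.606
  bounce: vy ← 0.74·5.606 = 4.149
Arc 6: start y=0.000, vy=4.149 → t=0.830, apex=0.861, x_land=149.068, impact vy=-4.149
  bounce: vy ← 0.74·4.149 = 3.070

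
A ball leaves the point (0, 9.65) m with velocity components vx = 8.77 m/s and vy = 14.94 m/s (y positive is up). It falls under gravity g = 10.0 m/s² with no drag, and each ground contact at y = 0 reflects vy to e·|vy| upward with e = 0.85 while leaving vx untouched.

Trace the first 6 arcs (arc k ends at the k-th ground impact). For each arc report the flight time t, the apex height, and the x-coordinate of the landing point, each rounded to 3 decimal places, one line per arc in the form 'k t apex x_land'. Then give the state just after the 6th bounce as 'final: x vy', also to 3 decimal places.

1 3.534 20.810 30.994
2 3.468 15.035 61.410
3 2.948 10.863 87.264
4 2.506 7.849 109.239
5 2.130 5.671 127.918
6 1.810 4.097 143.796
final: 143.796 7.694

Arc 1: start y=9.650, vy=14.940 → t=3.534, apex=20.810, x_land=30.994, impact vy=-20.401
  bounce: vy ← 0.85·20.401 = 17.341
Arc 2: start y=0.000, vy=17.341 → t=3.468, apex=15.035, x_land=61.410, impact vy=-17.341
  bounce: vy ← 0.85·17.341 = 14.740
Arc 3: start y=0.000, vy=14.740 → t=2.948, apex=10.863, x_land=87.264, impact vy=-14.740
  bounce: vy ← 0.85·14.740 = 12.529
Arc 4: start y=0.000, vy=12.529 → t=2.506, apex=7.849, x_land=109.239, impact vy=-12.529
  bounce: vy ← 0.85·12.529 = 10.649
Arc 5: start y=0.000, vy=10.649 → t=2.130, apex=5.671, x_land=127.918, impact vy=-10.649
  bounce: vy ← 0.85·10.649 = 9.052
Arc 6: start y=0.000, vy=9.052 → t=1.810, apex=4.097, x_land=143.796, impact vy=-9.052
  bounce: vy ← 0.85·9.052 = 7.694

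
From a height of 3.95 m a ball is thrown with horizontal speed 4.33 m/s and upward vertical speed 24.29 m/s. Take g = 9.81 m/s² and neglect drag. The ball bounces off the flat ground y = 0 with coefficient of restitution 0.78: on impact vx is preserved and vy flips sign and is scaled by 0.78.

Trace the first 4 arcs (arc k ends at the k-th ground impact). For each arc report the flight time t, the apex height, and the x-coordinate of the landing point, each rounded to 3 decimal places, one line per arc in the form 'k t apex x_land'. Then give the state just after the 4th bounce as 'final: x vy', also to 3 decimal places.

Arc 1: start y=3.950, vy=24.290 → t=5.110, apex=34.022, x_land=22.125, impact vy=-25.836
  bounce: vy ← 0.78·25.836 = 20.152
Arc 2: start y=0.000, vy=20.152 → t=4.108, apex=20.699, x_land=39.915, impact vy=-20.152
  bounce: vy ← 0.78·20.152 = 15.719
Arc 3: start y=0.000, vy=15.719 → t=3.205, apex=12.593, x_land=53.791, impact vy=-15.719
  bounce: vy ← 0.78·15.719 = 12.261
Arc 4: start y=0.000, vy=12.261 → t=2.500, apex=7.662, x_land=64.614, impact vy=-12.261
  bounce: vy ← 0.78·12.261 = 9.563

1 5.110 34.022 22.125
2 4.108 20.699 39.915
3 3.205 12.593 53.791
4 2.500 7.662 64.614
final: 64.614 9.563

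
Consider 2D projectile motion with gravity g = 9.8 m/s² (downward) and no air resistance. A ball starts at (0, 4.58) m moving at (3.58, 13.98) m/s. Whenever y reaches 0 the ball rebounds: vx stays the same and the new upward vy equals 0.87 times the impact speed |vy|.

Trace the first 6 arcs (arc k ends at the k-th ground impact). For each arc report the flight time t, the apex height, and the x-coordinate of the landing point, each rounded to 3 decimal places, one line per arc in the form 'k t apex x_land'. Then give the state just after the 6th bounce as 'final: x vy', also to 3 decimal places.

Arc 1: start y=4.580, vy=13.980 → t=3.150, apex=14.551, x_land=11.276, impact vy=-16.888
  bounce: vy ← 0.87·16.888 = 14.693
Arc 2: start y=0.000, vy=14.693 → t=2.999, apex=11.014, x_land=22.011, impact vy=-14.693
  bounce: vy ← 0.87·14.693 = 12.783
Arc 3: start y=0.000, vy=12.783 → t=2.609, apex=8.336, x_land=31.350, impact vy=-12.783
  bounce: vy ← 0.87·12.783 = 11.121
Arc 4: start y=0.000, vy=11.121 → t=2.270, apex=6.310, x_land=39.475, impact vy=-11.121
  bounce: vy ← 0.87·11.121 = 9.675
Arc 5: start y=0.000, vy=9.675 → t=1.975, apex=4.776, x_land=46.544, impact vy=-9.675
  bounce: vy ← 0.87·9.675 = 8.417
Arc 6: start y=0.000, vy=8.417 → t=1.718, apex=3.615, x_land=52.694, impact vy=-8.417
  bounce: vy ← 0.87·8.417 = 7.323

1 3.150 14.551 11.276
2 2.999 11.014 22.011
3 2.609 8.336 31.350
4 2.270 6.310 39.475
5 1.975 4.776 46.544
6 1.718 3.615 52.694
final: 52.694 7.323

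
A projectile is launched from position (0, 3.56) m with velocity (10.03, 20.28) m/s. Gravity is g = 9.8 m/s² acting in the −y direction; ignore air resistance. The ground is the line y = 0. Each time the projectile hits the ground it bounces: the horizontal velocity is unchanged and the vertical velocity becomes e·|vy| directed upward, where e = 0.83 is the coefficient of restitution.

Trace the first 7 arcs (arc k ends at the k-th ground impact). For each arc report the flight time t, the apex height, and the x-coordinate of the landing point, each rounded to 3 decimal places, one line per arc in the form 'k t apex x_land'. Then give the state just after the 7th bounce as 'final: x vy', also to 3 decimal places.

1 4.307 24.544 43.204
2 3.715 16.908 80.467
3 3.084 11.648 111.395
4 2.559 8.024 137.066
5 2.124 5.528 158.373
6 1.763 3.808 176.057
7 1.463 2.623 190.735
final: 190.735 5.952

Arc 1: start y=3.560, vy=20.280 → t=4.307, apex=24.544, x_land=43.204, impact vy=-21.933
  bounce: vy ← 0.83·21.933 = 18.204
Arc 2: start y=0.000, vy=18.204 → t=3.715, apex=16.908, x_land=80.467, impact vy=-18.204
  bounce: vy ← 0.83·18.204 = 15.110
Arc 3: start y=0.000, vy=15.110 → t=3.084, apex=11.648, x_land=111.395, impact vy=-15.110
  bounce: vy ← 0.83·15.110 = 12.541
Arc 4: start y=0.000, vy=12.541 → t=2.559, apex=8.024, x_land=137.066, impact vy=-12.541
  bounce: vy ← 0.83·12.541 = 10.409
Arc 5: start y=0.000, vy=10.409 → t=2.124, apex=5.528, x_land=158.373, impact vy=-10.409
  bounce: vy ← 0.83·10.409 = 8.639
Arc 6: start y=0.000, vy=8.639 → t=1.763, apex=3.808, x_land=176.057, impact vy=-8.639
  bounce: vy ← 0.83·8.639 = 7.171
Arc 7: start y=0.000, vy=7.171 → t=1.463, apex=2.623, x_land=190.735, impact vy=-7.171
  bounce: vy ← 0.83·7.171 = 5.952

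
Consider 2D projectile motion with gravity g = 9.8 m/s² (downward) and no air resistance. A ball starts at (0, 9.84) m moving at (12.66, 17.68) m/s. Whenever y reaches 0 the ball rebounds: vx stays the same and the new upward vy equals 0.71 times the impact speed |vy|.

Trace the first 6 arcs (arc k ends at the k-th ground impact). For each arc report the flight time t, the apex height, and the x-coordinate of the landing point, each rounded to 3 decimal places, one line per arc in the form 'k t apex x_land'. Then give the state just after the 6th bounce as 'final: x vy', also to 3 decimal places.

Arc 1: start y=9.840, vy=17.680 → t=4.098, apex=25.788, x_land=51.883, impact vy=-22.482
  bounce: vy ← 0.71·22.482 = 15.962
Arc 2: start y=0.000, vy=15.962 → t=3.258, apex=13.000, x_land=93.124, impact vy=-15.962
  bounce: vy ← 0.71·15.962 = 11.333
Arc 3: start y=0.000, vy=11.333 → t=2.313, apex=6.553, x_land=122.406, impact vy=-11.333
  bounce: vy ← 0.71·11.333 = 8.047
Arc 4: start y=0.000, vy=8.047 → t=1.642, apex=3.303, x_land=143.196, impact vy=-8.047
  bounce: vy ← 0.71·8.047 = 5.713
Arc 5: start y=0.000, vy=5.713 → t=1.166, apex=1.665, x_land=157.956, impact vy=-5.713
  bounce: vy ← 0.71·5.713 = 4.056
Arc 6: start y=0.000, vy=4.056 → t=0.828, apex=0.839, x_land=168.436, impact vy=-4.056
  bounce: vy ← 0.71·4.056 = 2.880

1 4.098 25.788 51.883
2 3.258 13.000 93.124
3 2.313 6.553 122.406
4 1.642 3.303 143.196
5 1.166 1.665 157.956
6 0.828 0.839 168.436
final: 168.436 2.880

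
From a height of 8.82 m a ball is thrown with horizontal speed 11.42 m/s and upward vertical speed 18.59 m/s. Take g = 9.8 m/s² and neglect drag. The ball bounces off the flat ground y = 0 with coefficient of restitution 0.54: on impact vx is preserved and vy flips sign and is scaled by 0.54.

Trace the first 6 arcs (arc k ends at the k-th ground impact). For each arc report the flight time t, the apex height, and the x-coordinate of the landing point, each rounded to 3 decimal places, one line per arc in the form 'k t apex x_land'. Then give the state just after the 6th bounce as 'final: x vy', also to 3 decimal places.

1 4.220 26.452 48.197
2 2.509 7.713 76.853
3 1.355 2.249 92.328
4 0.732 0.656 100.684
5 0.395 0.191 105.196
6 0.213 0.056 107.633
final: 107.633 0.565

Arc 1: start y=8.820, vy=18.590 → t=4.220, apex=26.452, x_land=48.197, impact vy=-22.770
  bounce: vy ← 0.54·22.770 = 12.296
Arc 2: start y=0.000, vy=12.296 → t=2.509, apex=7.713, x_land=76.853, impact vy=-12.296
  bounce: vy ← 0.54·12.296 = 6.640
Arc 3: start y=0.000, vy=6.640 → t=1.355, apex=2.249, x_land=92.328, impact vy=-6.640
  bounce: vy ← 0.54·6.640 = 3.585
Arc 4: start y=0.000, vy=3.585 → t=0.732, apex=0.656, x_land=100.684, impact vy=-3.585
  bounce: vy ← 0.54·3.585 = 1.936
Arc 5: start y=0.000, vy=1.936 → t=0.395, apex=0.191, x_land=105.196, impact vy=-1.936
  bounce: vy ← 0.54·1.936 = 1.046
Arc 6: start y=0.000, vy=1.046 → t=0.213, apex=0.056, x_land=107.633, impact vy=-1.046
  bounce: vy ← 0.54·1.046 = 0.565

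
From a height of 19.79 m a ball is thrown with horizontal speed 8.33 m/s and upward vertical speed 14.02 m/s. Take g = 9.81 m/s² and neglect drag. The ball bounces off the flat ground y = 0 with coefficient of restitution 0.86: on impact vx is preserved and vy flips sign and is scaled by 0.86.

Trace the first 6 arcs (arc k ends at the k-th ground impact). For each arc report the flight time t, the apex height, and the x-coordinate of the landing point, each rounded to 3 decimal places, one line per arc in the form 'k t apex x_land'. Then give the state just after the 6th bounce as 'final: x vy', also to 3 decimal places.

1 3.894 29.808 32.440
2 4.240 22.046 67.760
3 3.647 16.305 98.135
4 3.136 12.059 124.258
5 2.697 8.919 146.724
6 2.319 6.597 166.044
final: 166.044 9.784

Arc 1: start y=19.790, vy=14.020 → t=3.894, apex=29.808, x_land=32.440, impact vy=-24.183
  bounce: vy ← 0.86·24.183 = 20.798
Arc 2: start y=0.000, vy=20.798 → t=4.240, apex=22.046, x_land=67.760, impact vy=-20.798
  bounce: vy ← 0.86·20.798 = 17.886
Arc 3: start y=0.000, vy=17.886 → t=3.647, apex=16.305, x_land=98.135, impact vy=-17.886
  bounce: vy ← 0.86·17.886 = 15.382
Arc 4: start y=0.000, vy=15.382 → t=3.136, apex=12.059, x_land=124.258, impact vy=-15.382
  bounce: vy ← 0.86·15.382 = 13.229
Arc 5: start y=0.000, vy=13.229 → t=2.697, apex=8.919, x_land=146.724, impact vy=-13.229
  bounce: vy ← 0.86·13.229 = 11.377
Arc 6: start y=0.000, vy=11.377 → t=2.319, apex=6.597, x_land=166.044, impact vy=-11.377
  bounce: vy ← 0.86·11.377 = 9.784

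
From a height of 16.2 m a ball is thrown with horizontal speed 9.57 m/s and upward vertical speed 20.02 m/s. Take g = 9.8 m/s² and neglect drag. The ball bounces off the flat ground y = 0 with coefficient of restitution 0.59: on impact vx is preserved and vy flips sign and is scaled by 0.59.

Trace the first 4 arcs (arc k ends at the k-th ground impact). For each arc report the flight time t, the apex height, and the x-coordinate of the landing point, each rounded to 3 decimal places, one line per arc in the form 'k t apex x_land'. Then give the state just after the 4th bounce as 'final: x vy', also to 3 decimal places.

Arc 1: start y=16.200, vy=20.020 → t=4.778, apex=36.649, x_land=45.723, impact vy=-26.801
  bounce: vy ← 0.59·26.801 = 15.813
Arc 2: start y=0.000, vy=15.813 → t=3.227, apex=12.758, x_land=76.606, impact vy=-15.813
  bounce: vy ← 0.59·15.813 = 9.330
Arc 3: start y=0.000, vy=9.330 → t=1.904, apex=4.441, x_land=94.827, impact vy=-9.330
  bounce: vy ← 0.59·9.330 = 5.504
Arc 4: start y=0.000, vy=5.504 → t=1.123, apex=1.546, x_land=105.578, impact vy=-5.504
  bounce: vy ← 0.59·5.504 = 3.248

1 4.778 36.649 45.723
2 3.227 12.758 76.606
3 1.904 4.441 94.827
4 1.123 1.546 105.578
final: 105.578 3.248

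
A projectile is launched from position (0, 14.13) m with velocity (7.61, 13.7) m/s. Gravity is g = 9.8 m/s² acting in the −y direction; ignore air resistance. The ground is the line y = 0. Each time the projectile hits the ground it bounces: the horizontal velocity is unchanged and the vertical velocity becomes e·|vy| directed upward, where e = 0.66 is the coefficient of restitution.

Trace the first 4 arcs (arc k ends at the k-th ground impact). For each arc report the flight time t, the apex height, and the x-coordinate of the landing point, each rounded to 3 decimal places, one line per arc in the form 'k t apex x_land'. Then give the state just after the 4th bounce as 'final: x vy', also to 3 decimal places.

1 3.597 23.706 27.377
2 2.903 10.326 49.472
3 1.916 4.498 64.054
4 1.265 1.959 73.679
final: 73.679 4.090

Arc 1: start y=14.130, vy=13.700 → t=3.597, apex=23.706, x_land=27.377, impact vy=-21.555
  bounce: vy ← 0.66·21.555 = 14.227
Arc 2: start y=0.000, vy=14.227 → t=2.903, apex=10.326, x_land=49.472, impact vy=-14.227
  bounce: vy ← 0.66·14.227 = 9.390
Arc 3: start y=0.000, vy=9.390 → t=1.916, apex=4.498, x_land=64.054, impact vy=-9.390
  bounce: vy ← 0.66·9.390 = 6.197
Arc 4: start y=0.000, vy=6.197 → t=1.265, apex=1.959, x_land=73.679, impact vy=-6.197
  bounce: vy ← 0.66·6.197 = 4.090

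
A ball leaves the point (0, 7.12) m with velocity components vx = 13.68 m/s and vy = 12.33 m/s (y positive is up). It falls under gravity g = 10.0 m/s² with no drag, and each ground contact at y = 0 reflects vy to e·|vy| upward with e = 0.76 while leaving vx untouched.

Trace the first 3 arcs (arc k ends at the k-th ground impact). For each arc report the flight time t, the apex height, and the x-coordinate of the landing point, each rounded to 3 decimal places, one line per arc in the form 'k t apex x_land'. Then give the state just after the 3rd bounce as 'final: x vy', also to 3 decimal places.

1 2.949 14.721 40.341
2 2.608 8.503 76.020
3 1.982 4.911 103.137
final: 103.137 7.532

Arc 1: start y=7.120, vy=12.330 → t=2.949, apex=14.721, x_land=40.341, impact vy=-17.159
  bounce: vy ← 0.76·17.159 = 13.041
Arc 2: start y=0.000, vy=13.041 → t=2.608, apex=8.503, x_land=76.020, impact vy=-13.041
  bounce: vy ← 0.76·13.041 = 9.911
Arc 3: start y=0.000, vy=9.911 → t=1.982, apex=4.911, x_land=103.137, impact vy=-9.911
  bounce: vy ← 0.76·9.911 = 7.532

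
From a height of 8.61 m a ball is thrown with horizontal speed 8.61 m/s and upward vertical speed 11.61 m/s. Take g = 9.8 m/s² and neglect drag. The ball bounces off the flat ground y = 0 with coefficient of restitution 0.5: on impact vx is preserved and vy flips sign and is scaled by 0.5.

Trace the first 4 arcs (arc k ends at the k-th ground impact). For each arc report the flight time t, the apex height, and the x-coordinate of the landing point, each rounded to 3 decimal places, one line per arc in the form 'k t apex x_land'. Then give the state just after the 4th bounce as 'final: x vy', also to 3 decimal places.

Arc 1: start y=8.610, vy=11.610 → t=2.963, apex=15.487, x_land=25.507, impact vy=-17.423
  bounce: vy ← 0.5·17.423 = 8.711
Arc 2: start y=0.000, vy=8.711 → t=1.778, apex=3.872, x_land=40.814, impact vy=-8.711
  bounce: vy ← 0.5·8.711 = 4.356
Arc 3: start y=0.000, vy=4.356 → t=0.889, apex=0.968, x_land=48.468, impact vy=-4.356
  bounce: vy ← 0.5·4.356 = 2.178
Arc 4: start y=0.000, vy=2.178 → t=0.444, apex=0.242, x_land=52.295, impact vy=-2.178
  bounce: vy ← 0.5·2.178 = 1.089

1 2.963 15.487 25.507
2 1.778 3.872 40.814
3 0.889 0.968 48.468
4 0.444 0.242 52.295
final: 52.295 1.089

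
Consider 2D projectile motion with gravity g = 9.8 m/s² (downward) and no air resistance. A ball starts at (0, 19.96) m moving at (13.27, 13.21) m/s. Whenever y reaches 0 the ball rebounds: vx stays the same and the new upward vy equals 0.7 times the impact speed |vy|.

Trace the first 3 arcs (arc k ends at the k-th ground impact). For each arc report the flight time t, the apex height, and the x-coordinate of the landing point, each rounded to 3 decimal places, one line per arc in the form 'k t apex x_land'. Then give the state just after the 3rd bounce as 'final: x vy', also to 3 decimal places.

1 3.775 28.863 50.094
2 3.398 14.143 95.183
3 2.378 6.930 126.746
final: 126.746 8.158

Arc 1: start y=19.960, vy=13.210 → t=3.775, apex=28.863, x_land=50.094, impact vy=-23.785
  bounce: vy ← 0.7·23.785 = 16.649
Arc 2: start y=0.000, vy=16.649 → t=3.398, apex=14.143, x_land=95.183, impact vy=-16.649
  bounce: vy ← 0.7·16.649 = 11.655
Arc 3: start y=0.000, vy=11.655 → t=2.378, apex=6.930, x_land=126.746, impact vy=-11.655
  bounce: vy ← 0.7·11.655 = 8.158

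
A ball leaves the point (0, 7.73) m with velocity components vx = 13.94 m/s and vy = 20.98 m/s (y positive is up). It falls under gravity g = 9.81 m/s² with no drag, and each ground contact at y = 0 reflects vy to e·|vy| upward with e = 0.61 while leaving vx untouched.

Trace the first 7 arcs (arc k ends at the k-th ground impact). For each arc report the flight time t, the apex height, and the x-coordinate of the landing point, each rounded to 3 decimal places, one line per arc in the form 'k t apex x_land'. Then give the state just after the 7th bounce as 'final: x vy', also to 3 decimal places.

1 4.618 30.164 64.382
2 3.025 11.224 106.556
3 1.846 4.176 132.283
4 1.126 1.554 147.976
5 0.687 0.578 157.549
6 0.419 0.215 163.388
7 0.256 0.080 166.950
final: 166.950 0.765

Arc 1: start y=7.730, vy=20.980 → t=4.618, apex=30.164, x_land=64.382, impact vy=-24.327
  bounce: vy ← 0.61·24.327 = 14.840
Arc 2: start y=0.000, vy=14.840 → t=3.025, apex=11.224, x_land=106.556, impact vy=-14.840
  bounce: vy ← 0.61·14.840 = 9.052
Arc 3: start y=0.000, vy=9.052 → t=1.846, apex=4.176, x_land=132.283, impact vy=-9.052
  bounce: vy ← 0.61·9.052 = 5.522
Arc 4: start y=0.000, vy=5.522 → t=1.126, apex=1.554, x_land=147.976, impact vy=-5.522
  bounce: vy ← 0.61·5.522 = 3.368
Arc 5: start y=0.000, vy=3.368 → t=0.687, apex=0.578, x_land=157.549, impact vy=-3.368
  bounce: vy ← 0.61·3.368 = 2.055
Arc 6: start y=0.000, vy=2.055 → t=0.419, apex=0.215, x_land=163.388, impact vy=-2.055
  bounce: vy ← 0.61·2.055 = 1.253
Arc 7: start y=0.000, vy=1.253 → t=0.256, apex=0.080, x_land=166.950, impact vy=-1.253
  bounce: vy ← 0.61·1.253 = 0.765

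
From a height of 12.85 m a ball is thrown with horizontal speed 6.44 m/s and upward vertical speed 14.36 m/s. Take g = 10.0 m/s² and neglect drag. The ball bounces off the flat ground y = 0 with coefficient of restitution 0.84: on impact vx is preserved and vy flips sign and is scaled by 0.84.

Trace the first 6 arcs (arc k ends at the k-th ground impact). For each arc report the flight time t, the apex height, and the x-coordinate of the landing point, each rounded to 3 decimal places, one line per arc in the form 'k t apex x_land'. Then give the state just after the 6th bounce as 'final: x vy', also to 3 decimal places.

1 3.588 23.160 23.108
2 3.616 16.342 46.394
3 3.037 11.531 65.953
4 2.551 8.136 82.384
5 2.143 5.741 96.185
6 1.800 4.051 107.778
final: 107.778 7.561

Arc 1: start y=12.850, vy=14.360 → t=3.588, apex=23.160, x_land=23.108, impact vy=-21.522
  bounce: vy ← 0.84·21.522 = 18.079
Arc 2: start y=0.000, vy=18.079 → t=3.616, apex=16.342, x_land=46.394, impact vy=-18.079
  bounce: vy ← 0.84·18.079 = 15.186
Arc 3: start y=0.000, vy=15.186 → t=3.037, apex=11.531, x_land=65.953, impact vy=-15.186
  bounce: vy ← 0.84·15.186 = 12.756
Arc 4: start y=0.000, vy=12.756 → t=2.551, apex=8.136, x_land=82.384, impact vy=-12.756
  bounce: vy ← 0.84·12.756 = 10.715
Arc 5: start y=0.000, vy=10.715 → t=2.143, apex=5.741, x_land=96.185, impact vy=-10.715
  bounce: vy ← 0.84·10.715 = 9.001
Arc 6: start y=0.000, vy=9.001 → t=1.800, apex=4.051, x_land=107.778, impact vy=-9.001
  bounce: vy ← 0.84·9.001 = 7.561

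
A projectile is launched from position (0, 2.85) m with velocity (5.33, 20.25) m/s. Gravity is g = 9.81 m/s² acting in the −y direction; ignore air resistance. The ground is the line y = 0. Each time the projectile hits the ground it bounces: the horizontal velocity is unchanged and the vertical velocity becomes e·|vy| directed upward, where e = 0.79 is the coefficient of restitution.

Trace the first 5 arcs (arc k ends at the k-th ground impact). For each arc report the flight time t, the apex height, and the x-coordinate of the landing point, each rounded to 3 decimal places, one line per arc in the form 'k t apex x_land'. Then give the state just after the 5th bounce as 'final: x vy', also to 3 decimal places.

Arc 1: start y=2.850, vy=20.250 → t=4.265, apex=23.750, x_land=22.731, impact vy=-21.587
  bounce: vy ← 0.79·21.587 = 17.053
Arc 2: start y=0.000, vy=17.053 → t=3.477, apex=14.823, x_land=41.262, impact vy=-17.053
  bounce: vy ← 0.79·17.053 = 13.472
Arc 3: start y=0.000, vy=13.472 → t=2.747, apex=9.251, x_land=55.901, impact vy=-13.472
  bounce: vy ← 0.79·13.472 = 10.643
Arc 4: start y=0.000, vy=10.643 → t=2.170, apex=5.773, x_land=67.466, impact vy=-10.643
  bounce: vy ← 0.79·10.643 = 8.408
Arc 5: start y=0.000, vy=8.408 → t=1.714, apex=3.603, x_land=76.603, impact vy=-8.408
  bounce: vy ← 0.79·8.408 = 6.642

1 4.265 23.750 22.731
2 3.477 14.823 41.262
3 2.747 9.251 55.901
4 2.170 5.773 67.466
5 1.714 3.603 76.603
final: 76.603 6.642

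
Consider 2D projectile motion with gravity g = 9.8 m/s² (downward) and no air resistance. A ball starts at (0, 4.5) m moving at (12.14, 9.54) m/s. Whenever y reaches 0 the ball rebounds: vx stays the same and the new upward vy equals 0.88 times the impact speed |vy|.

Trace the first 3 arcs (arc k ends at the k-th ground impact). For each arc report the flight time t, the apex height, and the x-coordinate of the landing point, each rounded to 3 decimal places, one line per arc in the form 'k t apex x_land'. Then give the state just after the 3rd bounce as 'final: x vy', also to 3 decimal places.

1 2.339 9.143 28.401
2 2.404 7.081 57.588
3 2.116 5.483 83.273
final: 83.273 9.123

Arc 1: start y=4.500, vy=9.540 → t=2.339, apex=9.143, x_land=28.401, impact vy=-13.387
  bounce: vy ← 0.88·13.387 = 11.781
Arc 2: start y=0.000, vy=11.781 → t=2.404, apex=7.081, x_land=57.588, impact vy=-11.781
  bounce: vy ← 0.88·11.781 = 10.367
Arc 3: start y=0.000, vy=10.367 → t=2.116, apex=5.483, x_land=83.273, impact vy=-10.367
  bounce: vy ← 0.88·10.367 = 9.123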